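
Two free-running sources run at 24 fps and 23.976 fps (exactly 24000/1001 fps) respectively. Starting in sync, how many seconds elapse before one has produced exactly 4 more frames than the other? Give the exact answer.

1001/6 seconds

The gap grows by |24000/1001 − 24| = 24/1001 frames per second.
Time for a 4-frame gap: 4 ÷ (24/1001) = 1001/6 s.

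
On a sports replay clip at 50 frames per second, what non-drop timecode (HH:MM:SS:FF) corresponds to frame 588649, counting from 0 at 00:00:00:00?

588649 ÷ 50 = 11772 full seconds, remainder 49 frames.
11772 s = 3 h 16 min 12 s.
Timecode: 03:16:12:49.

03:16:12:49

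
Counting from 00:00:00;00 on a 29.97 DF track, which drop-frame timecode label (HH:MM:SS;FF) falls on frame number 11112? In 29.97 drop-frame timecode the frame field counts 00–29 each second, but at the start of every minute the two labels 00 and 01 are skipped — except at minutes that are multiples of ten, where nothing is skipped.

00:06:10;24

Each 10-minute DF block holds 10 × 60 × 30 − 9 × 2 = 17982 frames. 11112 ÷ 17982 → 0 full blocks, remainder 11112.
Within the partial block the first minute is 1800 frames and each further minute 1798, so 6 further minute boundaries passed. Total skipped labels = 18 × 0 + 2 × 6 = 12.
Non-drop label index = 11112 + 12 = 11124; at 30 labels/s that is 00:06:10:24, i.e. DF 00:06:10;24.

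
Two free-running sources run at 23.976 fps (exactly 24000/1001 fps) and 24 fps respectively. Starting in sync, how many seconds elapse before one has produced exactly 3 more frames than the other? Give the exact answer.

125.125 seconds

The gap grows by |24 − 24000/1001| = 24/1001 frames per second.
Time for a 3-frame gap: 3 ÷ (24/1001) = 125.125 s.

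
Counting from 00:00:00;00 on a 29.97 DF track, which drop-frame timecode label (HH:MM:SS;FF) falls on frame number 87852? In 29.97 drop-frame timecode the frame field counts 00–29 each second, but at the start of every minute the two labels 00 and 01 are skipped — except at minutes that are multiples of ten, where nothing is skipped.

00:48:51;10

Ten DF minutes hold 17982 frames, so frame 87852 lies in block 4 (frames 71928–89909) with 15924 frames into that block.
The block's first minute is 1800 frames and the rest 1798 each; 15924 frames reaches minute 8, so 4 × 18 + 8 × 2 = 88 labels have been skipped so far.
Adding those back, label number 87852 + 88 = 87940 at 30 labels/s is 2931 s + 10 f = 0 h 48 min 51 s frame 10, i.e. 00:48:51;10.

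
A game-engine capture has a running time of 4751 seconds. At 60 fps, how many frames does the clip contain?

Frames = 4751 × 60 = 285060.

285060 frames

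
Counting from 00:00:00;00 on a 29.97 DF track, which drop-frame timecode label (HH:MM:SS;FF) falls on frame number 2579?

00:01:26;01

Each 10-minute DF block holds 10 × 60 × 30 − 9 × 2 = 17982 frames. 2579 ÷ 17982 → 0 full blocks, remainder 2579.
Within the partial block the first minute is 1800 frames and each further minute 1798, so 1 further minute boundary passed. Total skipped labels = 18 × 0 + 2 × 1 = 2.
Non-drop label index = 2579 + 2 = 2581; at 30 labels/s that is 00:01:26:01, i.e. DF 00:01:26;01.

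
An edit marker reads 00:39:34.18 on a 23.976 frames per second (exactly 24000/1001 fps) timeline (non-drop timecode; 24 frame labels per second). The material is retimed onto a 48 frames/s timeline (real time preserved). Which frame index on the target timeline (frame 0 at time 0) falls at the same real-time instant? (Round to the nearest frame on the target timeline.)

frame 114102

Source frame index: (0×3600 + 39×60 + 34) × 24 + 18 = 56994.
Real time: 56994 / (24000/1001) = 9508499/4000 s.
Target frame: (9508499/4000) × (48) = 28525497/250 ≈ 114101.988 → 114102.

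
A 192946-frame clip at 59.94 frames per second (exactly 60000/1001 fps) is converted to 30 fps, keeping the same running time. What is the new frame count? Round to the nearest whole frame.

96569 frames

Frames at target rate = 192946 × (30) / (60000/1001) = 96569473/1000 ≈ 96569.473.
Nearest whole frame: 96569.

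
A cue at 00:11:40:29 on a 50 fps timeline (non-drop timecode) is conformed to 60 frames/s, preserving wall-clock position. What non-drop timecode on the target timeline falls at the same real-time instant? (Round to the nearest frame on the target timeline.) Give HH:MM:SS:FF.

Source frame index: (0×3600 + 11×60 + 40) × 50 + 29 = 35029.
Real time: 35029 / (50) = 35029/50 s.
Target frame: (35029/50) × (60) = 210174/5 ≈ 42034.800 → 42035.
At 60 labels/s: frame 42035 → 00:11:40:35.

00:11:40:35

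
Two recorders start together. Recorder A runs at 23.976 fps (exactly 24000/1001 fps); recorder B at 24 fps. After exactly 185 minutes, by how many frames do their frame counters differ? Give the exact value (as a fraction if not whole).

266400/1001 frames

185 min = 11100 s.
A emits 24000/1001 × 11100 = 266400000/1001 frames; B emits 24 × 11100 = 266400.
Difference = 266400/1001 frames (≈ 266.1339); B is ahead of A.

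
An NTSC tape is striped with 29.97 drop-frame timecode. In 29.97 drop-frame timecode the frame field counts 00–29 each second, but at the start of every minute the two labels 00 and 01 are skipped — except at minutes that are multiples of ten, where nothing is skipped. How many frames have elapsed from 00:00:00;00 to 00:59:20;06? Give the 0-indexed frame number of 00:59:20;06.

106698

Complete 10-minute blocks: 5, each 17982 frames → 89910.
Remaining 9 whole minutes in the current block: 1800 + 8 × 1798 = 16184 frames.
Within the current minute: 20 × 30 + 6 − 2 = 604 (labels ;00/;01 skipped at this minute). Total = 89910 + 16184 + 604 = 106698.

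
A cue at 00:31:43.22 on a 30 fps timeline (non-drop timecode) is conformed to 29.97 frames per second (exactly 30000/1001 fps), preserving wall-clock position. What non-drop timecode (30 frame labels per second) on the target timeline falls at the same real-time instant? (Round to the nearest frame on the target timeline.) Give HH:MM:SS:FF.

00:31:41:25

Source frame index: (0×3600 + 31×60 + 43) × 30 + 22 = 57112.
Real time: 57112 / (30) = 28556/15 s.
Target frame: (28556/15) × (30000/1001) = 5192000/91 ≈ 57054.945 → 57055.
At 30 labels/s: frame 57055 → 00:31:41:25.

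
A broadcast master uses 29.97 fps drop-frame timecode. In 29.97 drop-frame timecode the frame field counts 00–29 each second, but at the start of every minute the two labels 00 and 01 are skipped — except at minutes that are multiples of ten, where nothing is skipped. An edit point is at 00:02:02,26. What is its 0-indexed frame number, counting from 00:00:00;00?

As if non-drop at 30 labels/s: (0 × 3600 + 2 × 60 + 2) × 30 + 26 = 3686.
Minute boundaries passed: 2; those not divisible by 10: 2 − 0 = 2; dropped labels = 2 × 2 = 4.
Actual frame index = 3686 − 4 = 3682.

3682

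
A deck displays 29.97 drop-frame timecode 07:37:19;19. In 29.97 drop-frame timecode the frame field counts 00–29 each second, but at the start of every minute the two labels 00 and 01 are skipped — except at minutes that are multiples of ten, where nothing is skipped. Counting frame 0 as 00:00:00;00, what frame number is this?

822365

As if non-drop at 30 labels/s: (7 × 3600 + 37 × 60 + 19) × 30 + 19 = 823189.
Minute boundaries passed: 457; those not divisible by 10: 457 − 45 = 412; dropped labels = 2 × 412 = 824.
Actual frame index = 823189 − 824 = 822365.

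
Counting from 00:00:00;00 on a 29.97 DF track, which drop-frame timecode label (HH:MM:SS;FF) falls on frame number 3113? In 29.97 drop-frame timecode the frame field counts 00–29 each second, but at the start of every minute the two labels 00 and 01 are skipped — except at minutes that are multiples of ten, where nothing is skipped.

00:01:43;25

Ten DF minutes hold 17982 frames, so frame 3113 lies in block 0 (frames 0–17981) with 3113 frames into that block.
The block's first minute is 1800 frames and the rest 1798 each; 3113 frames reaches minute 1, so 0 × 18 + 1 × 2 = 2 labels have been skipped so far.
Adding those back, label number 3113 + 2 = 3115 at 30 labels/s is 103 s + 25 f = 0 h 1 min 43 s frame 25, i.e. 00:01:43;25.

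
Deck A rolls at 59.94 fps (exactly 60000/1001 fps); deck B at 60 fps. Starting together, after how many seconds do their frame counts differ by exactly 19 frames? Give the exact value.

The gap grows by |60 − 60000/1001| = 60/1001 frames per second.
Time for a 19-frame gap: 19 ÷ (60/1001) = 19019/60 s.

19019/60 seconds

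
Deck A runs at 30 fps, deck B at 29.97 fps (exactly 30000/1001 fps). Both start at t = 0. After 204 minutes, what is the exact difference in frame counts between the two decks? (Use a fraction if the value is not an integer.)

367200/1001 frames

204 min = 12240 s.
A emits 30 × 12240 = 367200 frames; B emits 30000/1001 × 12240 = 367200000/1001.
Difference = 367200/1001 frames (≈ 366.8332); B is behind A.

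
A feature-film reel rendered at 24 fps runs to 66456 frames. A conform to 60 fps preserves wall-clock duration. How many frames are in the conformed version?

Frames at target rate = 66456 × (60) / (24) = 166140.

166140 frames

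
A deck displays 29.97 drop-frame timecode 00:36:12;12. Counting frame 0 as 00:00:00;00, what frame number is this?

As if non-drop at 30 labels/s: (0 × 3600 + 36 × 60 + 12) × 30 + 12 = 65172.
Minute boundaries passed: 36; those not divisible by 10: 36 − 3 = 33; dropped labels = 2 × 33 = 66.
Actual frame index = 65172 − 66 = 65106.

65106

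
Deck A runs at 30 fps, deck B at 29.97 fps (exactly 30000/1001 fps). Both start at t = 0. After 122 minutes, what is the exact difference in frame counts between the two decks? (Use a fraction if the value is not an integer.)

219600/1001 frames

122 min = 7320 s.
A emits 30 × 7320 = 219600 frames; B emits 30000/1001 × 7320 = 219600000/1001.
Difference = 219600/1001 frames (≈ 219.3806); B is behind A.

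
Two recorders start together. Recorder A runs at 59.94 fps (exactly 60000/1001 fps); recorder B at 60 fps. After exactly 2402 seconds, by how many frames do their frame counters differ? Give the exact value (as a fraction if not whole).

144120/1001 frames

A emits 60000/1001 × 2402 = 144120000/1001 frames; B emits 60 × 2402 = 144120.
Difference = 144120/1001 frames (≈ 143.9760); B is ahead of A.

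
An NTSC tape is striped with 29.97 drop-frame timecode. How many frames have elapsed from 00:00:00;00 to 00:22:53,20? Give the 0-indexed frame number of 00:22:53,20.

41170

Complete 10-minute blocks: 2, each 17982 frames → 35964.
Remaining 2 whole minutes in the current block: 1800 + 1 × 1798 = 3598 frames.
Within the current minute: 53 × 30 + 20 − 2 = 1608 (labels ;00/;01 skipped at this minute). Total = 35964 + 3598 + 1608 = 41170.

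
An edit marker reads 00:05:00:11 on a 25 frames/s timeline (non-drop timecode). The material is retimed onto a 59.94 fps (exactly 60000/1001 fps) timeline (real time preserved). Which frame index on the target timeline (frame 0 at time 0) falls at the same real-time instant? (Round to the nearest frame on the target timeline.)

Source frame index: (0×3600 + 5×60 + 0) × 25 + 11 = 7511.
Real time: 7511 / (25) = 7511/25 s.
Target frame: (7511/25) × (60000/1001) = 2575200/143 ≈ 18008.392 → 18008.

frame 18008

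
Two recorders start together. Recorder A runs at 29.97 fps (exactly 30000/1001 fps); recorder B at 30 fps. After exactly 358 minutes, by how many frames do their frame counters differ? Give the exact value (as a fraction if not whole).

358 min = 21480 s.
A emits 30000/1001 × 21480 = 644400000/1001 frames; B emits 30 × 21480 = 644400.
Difference = 644400/1001 frames (≈ 643.7562); B is ahead of A.

644400/1001 frames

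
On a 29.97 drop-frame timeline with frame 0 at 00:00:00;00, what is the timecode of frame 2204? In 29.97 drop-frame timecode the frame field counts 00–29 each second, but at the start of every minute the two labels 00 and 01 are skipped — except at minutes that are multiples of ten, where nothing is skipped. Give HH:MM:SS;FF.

Each 10-minute DF block holds 10 × 60 × 30 − 9 × 2 = 17982 frames. 2204 ÷ 17982 → 0 full blocks, remainder 2204.
Within the partial block the first minute is 1800 frames and each further minute 1798, so 1 further minute boundary passed. Total skipped labels = 18 × 0 + 2 × 1 = 2.
Non-drop label index = 2204 + 2 = 2206; at 30 labels/s that is 00:01:13:16, i.e. DF 00:01:13;16.

00:01:13;16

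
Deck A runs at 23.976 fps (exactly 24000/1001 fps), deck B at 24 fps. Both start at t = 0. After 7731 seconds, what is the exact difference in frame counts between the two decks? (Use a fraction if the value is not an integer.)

185544/1001 frames

A emits 24000/1001 × 7731 = 185544000/1001 frames; B emits 24 × 7731 = 185544.
Difference = 185544/1001 frames (≈ 185.3586); B is ahead of A.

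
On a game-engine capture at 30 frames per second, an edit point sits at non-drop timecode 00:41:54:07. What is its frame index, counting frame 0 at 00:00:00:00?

75427

Total seconds to the label: (0 × 3600 + 41 × 60 + 54) = 2514.
Frame index = 2514 × 30 + 7 = 75427.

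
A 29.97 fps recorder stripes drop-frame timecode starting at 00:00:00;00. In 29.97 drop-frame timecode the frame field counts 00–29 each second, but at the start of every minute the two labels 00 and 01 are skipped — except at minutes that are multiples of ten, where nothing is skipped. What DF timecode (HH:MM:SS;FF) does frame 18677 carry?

00:10:23;05

Ten DF minutes hold 17982 frames, so frame 18677 lies in block 1 (frames 17982–35963) with 695 frames into that block.
The block's first minute is 1800 frames and the rest 1798 each; 695 frames reaches minute 0, so 1 × 18 + 0 × 2 = 18 labels have been skipped so far.
Adding those back, label number 18677 + 18 = 18695 at 30 labels/s is 623 s + 5 f = 0 h 10 min 23 s frame 5, i.e. 00:10:23;05.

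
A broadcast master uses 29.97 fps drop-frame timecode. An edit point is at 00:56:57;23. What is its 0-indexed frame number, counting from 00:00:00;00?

As if non-drop at 30 labels/s: (0 × 3600 + 56 × 60 + 57) × 30 + 23 = 102533.
Minute boundaries passed: 56; those not divisible by 10: 56 − 5 = 51; dropped labels = 2 × 51 = 102.
Actual frame index = 102533 − 102 = 102431.

102431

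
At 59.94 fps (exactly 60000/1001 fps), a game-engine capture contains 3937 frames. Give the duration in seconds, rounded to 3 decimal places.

65.682 seconds

Running time = 3937 × 1001/60000 = 3940937/60000 s ≈ 65.682 s.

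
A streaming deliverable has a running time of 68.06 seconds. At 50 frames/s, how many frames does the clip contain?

Frames = 68.06 × 50 = 3403.

3403 frames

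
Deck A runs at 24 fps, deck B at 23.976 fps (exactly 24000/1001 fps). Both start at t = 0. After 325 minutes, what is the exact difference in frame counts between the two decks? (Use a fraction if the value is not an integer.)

325 min = 19500 s.
A emits 24 × 19500 = 468000 frames; B emits 24000/1001 × 19500 = 36000000/77.
Difference = 36000/77 frames (≈ 467.5325); B is behind A.

36000/77 frames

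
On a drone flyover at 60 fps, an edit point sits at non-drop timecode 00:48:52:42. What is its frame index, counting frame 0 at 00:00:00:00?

Total seconds to the label: (0 × 3600 + 48 × 60 + 52) = 2932.
Frame index = 2932 × 60 + 42 = 175962.

frame 175962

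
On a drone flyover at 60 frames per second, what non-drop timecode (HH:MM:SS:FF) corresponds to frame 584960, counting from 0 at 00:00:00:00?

584960 ÷ 60 = 9749 full seconds, remainder 20 frames.
9749 s = 2 h 42 min 29 s.
Timecode: 02:42:29:20.

02:42:29:20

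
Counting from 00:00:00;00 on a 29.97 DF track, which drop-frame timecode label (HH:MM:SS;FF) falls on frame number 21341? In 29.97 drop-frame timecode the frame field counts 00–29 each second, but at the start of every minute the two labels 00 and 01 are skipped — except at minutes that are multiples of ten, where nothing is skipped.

Each 10-minute DF block holds 10 × 60 × 30 − 9 × 2 = 17982 frames. 21341 ÷ 17982 → 1 full block, remainder 3359.
Within the partial block the first minute is 1800 frames and each further minute 1798, so 1 further minute boundary passed. Total skipped labels = 18 × 1 + 2 × 1 = 20.
Non-drop label index = 21341 + 20 = 21361; at 30 labels/s that is 00:11:52:01, i.e. DF 00:11:52;01.

00:11:52;01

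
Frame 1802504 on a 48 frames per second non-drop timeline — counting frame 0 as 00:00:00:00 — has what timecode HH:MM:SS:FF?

1802504 ÷ 48 = 37552 full seconds, remainder 8 frames.
37552 s = 10 h 25 min 52 s.
Timecode: 10:25:52:08.

10:25:52:08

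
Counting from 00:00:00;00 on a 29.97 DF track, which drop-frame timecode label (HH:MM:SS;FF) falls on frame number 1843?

00:01:01;15

Each 10-minute DF block holds 10 × 60 × 30 − 9 × 2 = 17982 frames. 1843 ÷ 17982 → 0 full blocks, remainder 1843.
Within the partial block the first minute is 1800 frames and each further minute 1798, so 1 further minute boundary passed. Total skipped labels = 18 × 0 + 2 × 1 = 2.
Non-drop label index = 1843 + 2 = 1845; at 30 labels/s that is 00:01:01:15, i.e. DF 00:01:01;15.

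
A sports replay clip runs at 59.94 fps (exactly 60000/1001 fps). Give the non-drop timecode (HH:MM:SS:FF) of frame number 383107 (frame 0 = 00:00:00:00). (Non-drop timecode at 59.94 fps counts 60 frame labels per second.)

383107 ÷ 60 = 6385 full seconds, remainder 7 frames.
6385 s = 1 h 46 min 25 s.
Timecode: 01:46:25:07.

01:46:25:07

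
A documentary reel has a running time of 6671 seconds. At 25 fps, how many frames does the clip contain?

166775 frames

Frames = 6671 × 25 = 166775.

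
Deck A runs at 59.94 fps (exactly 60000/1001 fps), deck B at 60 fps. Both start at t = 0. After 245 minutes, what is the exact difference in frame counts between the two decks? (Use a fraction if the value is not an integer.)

126000/143 frames

245 min = 14700 s.
A emits 60000/1001 × 14700 = 126000000/143 frames; B emits 60 × 14700 = 882000.
Difference = 126000/143 frames (≈ 881.1189); B is ahead of A.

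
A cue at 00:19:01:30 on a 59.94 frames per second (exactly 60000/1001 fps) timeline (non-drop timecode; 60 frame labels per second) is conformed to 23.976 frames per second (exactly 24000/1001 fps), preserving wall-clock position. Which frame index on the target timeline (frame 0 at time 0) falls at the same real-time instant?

Source frame index: (0×3600 + 19×60 + 1) × 60 + 30 = 68490.
Real time: 68490 / (60000/1001) = 2285283/2000 s.
Target frame: (2285283/2000) × (24000/1001) = 27396.

frame 27396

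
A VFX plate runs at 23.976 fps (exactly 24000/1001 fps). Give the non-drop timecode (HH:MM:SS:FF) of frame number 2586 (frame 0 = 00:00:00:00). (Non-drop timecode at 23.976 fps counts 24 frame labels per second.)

2586 ÷ 24 = 107 full seconds, remainder 18 frames.
107 s = 0 h 1 min 47 s.
Timecode: 00:01:47:18.

00:01:47:18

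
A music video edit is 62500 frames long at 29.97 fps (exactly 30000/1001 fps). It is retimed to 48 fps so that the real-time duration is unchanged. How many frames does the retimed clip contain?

Target frames = source frames × (target rate / source rate) = 62500 × (48)/(30000/1001) = 62500 × 1001/625 = 100100.

100100 frames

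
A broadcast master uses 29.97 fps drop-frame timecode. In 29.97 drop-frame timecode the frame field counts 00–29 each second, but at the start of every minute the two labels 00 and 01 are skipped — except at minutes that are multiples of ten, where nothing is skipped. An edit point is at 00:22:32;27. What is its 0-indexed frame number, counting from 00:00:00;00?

40547

Complete 10-minute blocks: 2, each 17982 frames → 35964.
Remaining 2 whole minutes in the current block: 1800 + 1 × 1798 = 3598 frames.
Within the current minute: 32 × 30 + 27 − 2 = 985 (labels ;00/;01 skipped at this minute). Total = 35964 + 3598 + 985 = 40547.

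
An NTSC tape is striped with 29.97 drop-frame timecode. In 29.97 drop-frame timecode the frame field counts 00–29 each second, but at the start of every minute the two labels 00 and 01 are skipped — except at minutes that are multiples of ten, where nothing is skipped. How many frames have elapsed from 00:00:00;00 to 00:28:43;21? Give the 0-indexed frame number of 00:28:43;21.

51659

As if non-drop at 30 labels/s: (0 × 3600 + 28 × 60 + 43) × 30 + 21 = 51711.
Minute boundaries passed: 28; those not divisible by 10: 28 − 2 = 26; dropped labels = 2 × 26 = 52.
Actual frame index = 51711 − 52 = 51659.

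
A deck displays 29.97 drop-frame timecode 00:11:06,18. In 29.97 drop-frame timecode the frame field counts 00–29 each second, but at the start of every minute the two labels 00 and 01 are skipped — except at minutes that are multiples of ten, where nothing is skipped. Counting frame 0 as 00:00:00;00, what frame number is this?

19978

Complete 10-minute blocks: 1, each 17982 frames → 17982.
Remaining 1 whole minute in the current block: 1800 + 0 × 1798 = 1800 frames.
Within the current minute: 6 × 30 + 18 − 2 = 196 (labels ;00/;01 skipped at this minute). Total = 17982 + 1800 + 196 = 19978.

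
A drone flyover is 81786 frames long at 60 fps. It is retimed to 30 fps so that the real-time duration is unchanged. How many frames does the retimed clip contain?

40893 frames

Frames at target rate = 81786 × (30) / (60) = 40893.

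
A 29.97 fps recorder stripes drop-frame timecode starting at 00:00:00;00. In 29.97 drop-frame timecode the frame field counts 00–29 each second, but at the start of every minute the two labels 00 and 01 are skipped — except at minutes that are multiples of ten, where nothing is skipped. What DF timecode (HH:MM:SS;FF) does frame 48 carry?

00:00:01;18

Ten DF minutes hold 17982 frames, so frame 48 lies in block 0 (frames 0–17981) with 48 frames into that block.
The block's first minute is 1800 frames and the rest 1798 each; 48 frames reaches minute 0, so 0 × 18 + 0 × 2 = 0 labels have been skipped so far.
Adding those back, label number 48 + 0 = 48 at 30 labels/s is 1 s + 18 f = 0 h 0 min 1 s frame 18, i.e. 00:00:01;18.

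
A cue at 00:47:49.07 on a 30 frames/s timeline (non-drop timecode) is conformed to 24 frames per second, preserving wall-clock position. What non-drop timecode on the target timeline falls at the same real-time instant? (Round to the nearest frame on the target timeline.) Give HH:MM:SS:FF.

00:47:49:06

Source frame index: (0×3600 + 47×60 + 49) × 30 + 7 = 86077.
Real time: 86077 / (30) = 86077/30 s.
Target frame: (86077/30) × (24) = 344308/5 ≈ 68861.600 → 68862.
At 24 labels/s: frame 68862 → 00:47:49:06.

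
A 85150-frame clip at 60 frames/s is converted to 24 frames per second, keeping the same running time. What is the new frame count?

34060 frames

Target frames = source frames × (target rate / source rate) = 85150 × (24)/(60) = 85150 × 2/5 = 34060.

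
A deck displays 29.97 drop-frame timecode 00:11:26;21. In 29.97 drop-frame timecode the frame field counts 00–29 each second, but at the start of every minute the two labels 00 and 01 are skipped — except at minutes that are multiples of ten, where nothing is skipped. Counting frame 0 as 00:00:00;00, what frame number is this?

20581

Complete 10-minute blocks: 1, each 17982 frames → 17982.
Remaining 1 whole minute in the current block: 1800 + 0 × 1798 = 1800 frames.
Within the current minute: 26 × 30 + 21 − 2 = 799 (labels ;00/;01 skipped at this minute). Total = 17982 + 1800 + 799 = 20581.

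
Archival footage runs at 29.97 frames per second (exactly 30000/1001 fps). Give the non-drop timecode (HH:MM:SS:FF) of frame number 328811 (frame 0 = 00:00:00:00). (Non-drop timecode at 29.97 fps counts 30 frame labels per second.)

328811 ÷ 30 = 10960 full seconds, remainder 11 frames.
10960 s = 3 h 2 min 40 s.
Timecode: 03:02:40:11.

03:02:40:11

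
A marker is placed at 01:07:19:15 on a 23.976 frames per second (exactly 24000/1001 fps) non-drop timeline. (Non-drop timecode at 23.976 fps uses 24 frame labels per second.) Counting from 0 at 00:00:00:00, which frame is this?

Total seconds to the label: (1 × 3600 + 7 × 60 + 19) = 4039.
Frame index = 4039 × 24 + 15 = 96951.

96951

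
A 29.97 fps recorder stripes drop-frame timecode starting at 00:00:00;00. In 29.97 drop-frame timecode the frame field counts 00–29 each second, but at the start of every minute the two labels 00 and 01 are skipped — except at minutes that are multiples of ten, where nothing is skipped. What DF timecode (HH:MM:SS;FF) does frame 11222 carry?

Ten DF minutes hold 17982 frames, so frame 11222 lies in block 0 (frames 0–17981) with 11222 frames into that block.
The block's first minute is 1800 frames and the rest 1798 each; 11222 frames reaches minute 6, so 0 × 18 + 6 × 2 = 12 labels have been skipped so far.
Adding those back, label number 11222 + 12 = 11234 at 30 labels/s is 374 s + 14 f = 0 h 6 min 14 s frame 14, i.e. 00:06:14;14.

00:06:14;14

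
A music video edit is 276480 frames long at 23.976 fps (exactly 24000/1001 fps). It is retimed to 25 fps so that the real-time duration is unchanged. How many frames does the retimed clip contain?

Target frames = source frames × (target rate / source rate) = 276480 × (25)/(24000/1001) = 276480 × 1001/960 = 288288.

288288 frames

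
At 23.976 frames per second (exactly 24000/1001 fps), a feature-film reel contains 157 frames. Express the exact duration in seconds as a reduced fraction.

Running time = 157 ÷ (24000/1001) = 157 × 1001/24000 = 157157/24000 s.

157157/24000 seconds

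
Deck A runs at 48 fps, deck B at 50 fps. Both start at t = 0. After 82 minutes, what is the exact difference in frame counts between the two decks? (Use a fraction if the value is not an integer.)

82 min = 4920 s.
A emits 48 × 4920 = 236160 frames; B emits 50 × 4920 = 246000.
Difference = 9840 frames; B is ahead of A.

9840 frames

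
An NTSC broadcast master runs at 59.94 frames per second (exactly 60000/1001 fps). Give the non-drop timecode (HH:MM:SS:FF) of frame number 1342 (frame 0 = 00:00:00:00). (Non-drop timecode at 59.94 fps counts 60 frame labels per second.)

00:00:22:22

1342 ÷ 60 = 22 full seconds, remainder 22 frames.
22 s = 0 h 0 min 22 s.
Timecode: 00:00:22:22.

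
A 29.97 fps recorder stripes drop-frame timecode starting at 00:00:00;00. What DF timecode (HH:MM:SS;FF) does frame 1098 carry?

00:00:36;18

Ten DF minutes hold 17982 frames, so frame 1098 lies in block 0 (frames 0–17981) with 1098 frames into that block.
The block's first minute is 1800 frames and the rest 1798 each; 1098 frames reaches minute 0, so 0 × 18 + 0 × 2 = 0 labels have been skipped so far.
Adding those back, label number 1098 + 0 = 1098 at 30 labels/s is 36 s + 18 f = 0 h 0 min 36 s frame 18, i.e. 00:00:36;18.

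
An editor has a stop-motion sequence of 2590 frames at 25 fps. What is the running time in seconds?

Running time = 2590 / (25) = 103.6 s.

103.6 seconds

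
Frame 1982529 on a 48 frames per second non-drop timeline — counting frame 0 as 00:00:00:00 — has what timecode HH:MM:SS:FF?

11:28:22:33

1982529 ÷ 48 = 41302 full seconds, remainder 33 frames.
41302 s = 11 h 28 min 22 s.
Timecode: 11:28:22:33.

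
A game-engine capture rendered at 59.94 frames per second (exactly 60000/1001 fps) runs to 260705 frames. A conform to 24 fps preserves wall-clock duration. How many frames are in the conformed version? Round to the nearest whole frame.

104386 frames

Frames at target rate = 260705 × (24) / (60000/1001) = 52193141/500 ≈ 104386.282.
Nearest whole frame: 104386.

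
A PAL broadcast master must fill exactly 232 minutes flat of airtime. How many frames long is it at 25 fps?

348000 frames

232 min = 13920 s.
Frames = 13920 × 25 = 348000.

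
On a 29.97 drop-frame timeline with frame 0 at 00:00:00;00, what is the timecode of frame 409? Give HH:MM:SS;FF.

Each 10-minute DF block holds 10 × 60 × 30 − 9 × 2 = 17982 frames. 409 ÷ 17982 → 0 full blocks, remainder 409.
Within the partial block the first minute is 1800 frames and each further minute 1798, so 0 further minute boundaries passed. Total skipped labels = 18 × 0 + 2 × 0 = 0.
Non-drop label index = 409 + 0 = 409; at 30 labels/s that is 00:00:13:19, i.e. DF 00:00:13;19.

00:00:13;19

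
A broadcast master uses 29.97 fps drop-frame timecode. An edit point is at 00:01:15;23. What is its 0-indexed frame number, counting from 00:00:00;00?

Complete 10-minute blocks: 0, each 17982 frames → 0.
Remaining 1 whole minute in the current block: 1800 + 0 × 1798 = 1800 frames.
Within the current minute: 15 × 30 + 23 − 2 = 471 (labels ;00/;01 skipped at this minute). Total = 0 + 1800 + 471 = 2271.

2271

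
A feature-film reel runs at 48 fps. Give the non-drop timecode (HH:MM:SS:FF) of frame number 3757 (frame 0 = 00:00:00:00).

3757 ÷ 48 = 78 full seconds, remainder 13 frames.
78 s = 0 h 1 min 18 s.
Timecode: 00:01:18:13.

00:01:18:13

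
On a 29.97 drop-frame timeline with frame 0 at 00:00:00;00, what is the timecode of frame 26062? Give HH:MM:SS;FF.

00:14:29;18

Ten DF minutes hold 17982 frames, so frame 26062 lies in block 1 (frames 17982–35963) with 8080 frames into that block.
The block's first minute is 1800 frames and the rest 1798 each; 8080 frames reaches minute 4, so 1 × 18 + 4 × 2 = 26 labels have been skipped so far.
Adding those back, label number 26062 + 26 = 26088 at 30 labels/s is 869 s + 18 f = 0 h 14 min 29 s frame 18, i.e. 00:14:29;18.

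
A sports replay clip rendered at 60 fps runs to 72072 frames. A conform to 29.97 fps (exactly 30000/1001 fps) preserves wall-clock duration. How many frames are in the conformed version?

36000 frames

Target frames = source frames × (target rate / source rate) = 72072 × (30000/1001)/(60) = 72072 × 500/1001 = 36000.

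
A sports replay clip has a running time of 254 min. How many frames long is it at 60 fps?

254 min = 15240 s.
Frames = 15240 × 60 = 914400.

914400 frames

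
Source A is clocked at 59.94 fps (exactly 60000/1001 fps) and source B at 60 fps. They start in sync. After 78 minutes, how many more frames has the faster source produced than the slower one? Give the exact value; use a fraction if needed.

21600/77 frames

78 min = 4680 s.
A emits 60000/1001 × 4680 = 21600000/77 frames; B emits 60 × 4680 = 280800.
Difference = 21600/77 frames (≈ 280.5195); B is ahead of A.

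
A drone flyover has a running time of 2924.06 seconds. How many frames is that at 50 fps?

146203 frames

Frames = 2924.06 × 50 = 146203.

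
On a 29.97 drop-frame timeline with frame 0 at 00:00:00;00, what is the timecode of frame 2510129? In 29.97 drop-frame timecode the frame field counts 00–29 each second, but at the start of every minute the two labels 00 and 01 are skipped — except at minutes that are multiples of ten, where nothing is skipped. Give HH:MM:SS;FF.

Ten DF minutes hold 17982 frames, so frame 2510129 lies in block 139 (frames 2499498–2517479) with 10631 frames into that block.
The block's first minute is 1800 frames and the rest 1798 each; 10631 frames reaches minute 5, so 139 × 18 + 5 × 2 = 2512 labels have been skipped so far.
Adding those back, label number 2510129 + 2512 = 2512641 at 30 labels/s is 83754 s + 21 f = 23 h 15 min 54 s frame 21, i.e. 23:15:54;21.

23:15:54;21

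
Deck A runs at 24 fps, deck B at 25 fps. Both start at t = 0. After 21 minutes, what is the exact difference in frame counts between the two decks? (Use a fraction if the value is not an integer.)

1260 frames

21 min = 1260 s.
A emits 24 × 1260 = 30240 frames; B emits 25 × 1260 = 31500.
Difference = 1260 frames; B is ahead of A.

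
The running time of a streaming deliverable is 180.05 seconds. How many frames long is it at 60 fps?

10803 frames

Frames = 180.05 × 60 = 10803.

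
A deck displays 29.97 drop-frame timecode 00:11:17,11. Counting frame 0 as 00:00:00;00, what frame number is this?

20301

Complete 10-minute blocks: 1, each 17982 frames → 17982.
Remaining 1 whole minute in the current block: 1800 + 0 × 1798 = 1800 frames.
Within the current minute: 17 × 30 + 11 − 2 = 519 (labels ;00/;01 skipped at this minute). Total = 17982 + 1800 + 519 = 20301.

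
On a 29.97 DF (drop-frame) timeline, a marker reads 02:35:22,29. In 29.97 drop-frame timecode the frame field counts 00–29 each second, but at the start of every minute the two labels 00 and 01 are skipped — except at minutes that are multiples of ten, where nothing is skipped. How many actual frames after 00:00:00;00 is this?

Complete 10-minute blocks: 15, each 17982 frames → 269730.
Remaining 5 whole minutes in the current block: 1800 + 4 × 1798 = 8992 frames.
Within the current minute: 22 × 30 + 29 − 2 = 687 (labels ;00/;01 skipped at this minute). Total = 269730 + 8992 + 687 = 279409.

279409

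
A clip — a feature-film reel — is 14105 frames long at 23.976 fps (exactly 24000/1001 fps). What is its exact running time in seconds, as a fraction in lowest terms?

Running time = 14105 ÷ (24000/1001) = 14105 × 1001/24000 = 2823821/4800 s.

2823821/4800 seconds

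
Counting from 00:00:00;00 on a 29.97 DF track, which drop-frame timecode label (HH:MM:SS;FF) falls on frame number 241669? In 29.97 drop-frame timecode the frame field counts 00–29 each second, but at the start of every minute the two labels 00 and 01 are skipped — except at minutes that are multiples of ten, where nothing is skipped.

Each 10-minute DF block holds 10 × 60 × 30 − 9 × 2 = 17982 frames. 241669 ÷ 17982 → 13 full blocks, remainder 7903.
Within the partial block the first minute is 1800 frames and each further minute 1798, so 4 further minute boundaries passed. Total skipped labels = 18 × 13 + 2 × 4 = 242.
Non-drop label index = 241669 + 242 = 241911; at 30 labels/s that is 02:14:23:21, i.e. DF 02:14:23;21.

02:14:23;21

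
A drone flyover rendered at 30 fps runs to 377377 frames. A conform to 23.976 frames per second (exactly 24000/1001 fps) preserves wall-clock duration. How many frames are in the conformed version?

Target frames = source frames × (target rate / source rate) = 377377 × (24000/1001)/(30) = 377377 × 800/1001 = 301600.

301600 frames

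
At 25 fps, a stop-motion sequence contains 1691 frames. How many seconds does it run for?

Running time = 1691 / (25) = 67.64 s.

67.64 seconds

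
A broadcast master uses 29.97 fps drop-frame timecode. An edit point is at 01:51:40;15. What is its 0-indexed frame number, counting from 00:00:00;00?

200815

As if non-drop at 30 labels/s: (1 × 3600 + 51 × 60 + 40) × 30 + 15 = 201015.
Minute boundaries passed: 111; those not divisible by 10: 111 − 11 = 100; dropped labels = 2 × 100 = 200.
Actual frame index = 201015 − 200 = 200815.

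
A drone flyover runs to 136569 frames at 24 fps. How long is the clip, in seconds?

Running time = 136569 / (24) = 5690.375 s.

5690.375 seconds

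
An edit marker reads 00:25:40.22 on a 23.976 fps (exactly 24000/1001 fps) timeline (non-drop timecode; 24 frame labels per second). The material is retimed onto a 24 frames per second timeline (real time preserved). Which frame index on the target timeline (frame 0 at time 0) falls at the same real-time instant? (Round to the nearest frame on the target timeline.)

frame 37019

Source frame index: (0×3600 + 25×60 + 40) × 24 + 22 = 36982.
Real time: 36982 / (24000/1001) = 18509491/12000 s.
Target frame: (18509491/12000) × (24) = 18509491/500 ≈ 37018.982 → 37019.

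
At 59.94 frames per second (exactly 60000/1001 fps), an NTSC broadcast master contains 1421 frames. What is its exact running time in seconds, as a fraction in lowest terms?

Running time = 1421 ÷ (60000/1001) = 1421 × 1001/60000 = 1422421/60000 s.

1422421/60000 seconds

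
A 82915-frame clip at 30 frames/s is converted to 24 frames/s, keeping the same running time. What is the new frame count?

66332 frames

Target frames = source frames × (target rate / source rate) = 82915 × (24)/(30) = 82915 × 4/5 = 66332.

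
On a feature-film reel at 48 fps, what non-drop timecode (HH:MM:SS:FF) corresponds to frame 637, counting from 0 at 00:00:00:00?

00:00:13:13

637 ÷ 48 = 13 full seconds, remainder 13 frames.
13 s = 0 h 0 min 13 s.
Timecode: 00:00:13:13.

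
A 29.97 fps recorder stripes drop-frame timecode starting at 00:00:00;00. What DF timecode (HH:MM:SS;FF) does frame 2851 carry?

00:01:35;03

Ten DF minutes hold 17982 frames, so frame 2851 lies in block 0 (frames 0–17981) with 2851 frames into that block.
The block's first minute is 1800 frames and the rest 1798 each; 2851 frames reaches minute 1, so 0 × 18 + 1 × 2 = 2 labels have been skipped so far.
Adding those back, label number 2851 + 2 = 2853 at 30 labels/s is 95 s + 3 f = 0 h 1 min 35 s frame 3, i.e. 00:01:35;03.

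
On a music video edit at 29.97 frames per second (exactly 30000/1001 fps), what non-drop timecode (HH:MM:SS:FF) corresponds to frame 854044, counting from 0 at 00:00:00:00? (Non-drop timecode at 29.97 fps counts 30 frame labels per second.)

854044 ÷ 30 = 28468 full seconds, remainder 4 frames.
28468 s = 7 h 54 min 28 s.
Timecode: 07:54:28:04.

07:54:28:04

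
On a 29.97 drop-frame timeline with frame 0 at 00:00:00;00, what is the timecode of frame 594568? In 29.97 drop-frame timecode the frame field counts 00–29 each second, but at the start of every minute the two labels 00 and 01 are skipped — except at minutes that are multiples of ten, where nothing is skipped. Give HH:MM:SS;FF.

Each 10-minute DF block holds 10 × 60 × 30 − 9 × 2 = 17982 frames. 594568 ÷ 17982 → 33 full blocks, remainder 1162.
Within the partial block the first minute is 1800 frames and each further minute 1798, so 0 further minute boundaries passed. Total skipped labels = 18 × 33 + 2 × 0 = 594.
Non-drop label index = 594568 + 594 = 595162; at 30 labels/s that is 05:30:38:22, i.e. DF 05:30:38;22.

05:30:38;22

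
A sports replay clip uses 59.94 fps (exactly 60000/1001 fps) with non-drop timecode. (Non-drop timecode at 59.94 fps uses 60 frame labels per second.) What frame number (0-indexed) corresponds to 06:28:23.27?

Total seconds to the label: (6 × 3600 + 28 × 60 + 23) = 23303.
Frame index = 23303 × 60 + 27 = 1398207.

frame 1398207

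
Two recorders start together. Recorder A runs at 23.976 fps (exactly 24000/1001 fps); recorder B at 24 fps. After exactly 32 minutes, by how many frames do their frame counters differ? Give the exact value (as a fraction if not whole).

46080/1001 frames

32 min = 1920 s.
A emits 24000/1001 × 1920 = 46080000/1001 frames; B emits 24 × 1920 = 46080.
Difference = 46080/1001 frames (≈ 46.0340); B is ahead of A.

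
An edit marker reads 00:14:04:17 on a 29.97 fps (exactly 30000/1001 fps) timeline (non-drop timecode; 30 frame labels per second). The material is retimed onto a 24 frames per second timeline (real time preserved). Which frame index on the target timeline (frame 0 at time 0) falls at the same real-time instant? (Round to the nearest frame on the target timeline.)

Source frame index: (0×3600 + 14×60 + 4) × 30 + 17 = 25337.
Real time: 25337 / (30000/1001) = 25362337/30000 s.
Target frame: (25362337/30000) × (24) = 25362337/1250 ≈ 20289.870 → 20290.

frame 20290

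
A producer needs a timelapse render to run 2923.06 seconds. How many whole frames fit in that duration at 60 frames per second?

Frames = 2923.06 × 60 = 876918/5 ≈ 175383.6000.
Complete frames: 175383.

175383 frames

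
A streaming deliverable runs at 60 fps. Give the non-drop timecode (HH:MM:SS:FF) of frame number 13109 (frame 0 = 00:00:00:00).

00:03:38:29

13109 ÷ 60 = 218 full seconds, remainder 29 frames.
218 s = 0 h 3 min 38 s.
Timecode: 00:03:38:29.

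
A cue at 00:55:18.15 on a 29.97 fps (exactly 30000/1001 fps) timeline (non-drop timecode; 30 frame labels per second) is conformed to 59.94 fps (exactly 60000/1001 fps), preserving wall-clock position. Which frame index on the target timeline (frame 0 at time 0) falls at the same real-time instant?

Source frame index: (0×3600 + 55×60 + 18) × 30 + 15 = 99555.
Real time: 99555 / (30000/1001) = 6643637/2000 s.
Target frame: (6643637/2000) × (60000/1001) = 199110.

frame 199110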